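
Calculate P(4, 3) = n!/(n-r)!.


P(4,3) = 4!/1!
= 24/1
= 24

P(4,3) = 24


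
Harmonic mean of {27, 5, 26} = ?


Sum of reciprocals = 1/27 + 1/5 + 1/26 = 0.275499
HM = 3/0.275499 = 10.8893

HM = 10.8893


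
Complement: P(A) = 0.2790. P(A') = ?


P(not A) = 1 - 0.2790 = 0.7210

P(not A) = 0.7210


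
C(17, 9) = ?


C(17,9) = 17!/(9! × 8!)
= 355687428096000/(362880 × 40320)
= 24310

C(17,9) = 24310


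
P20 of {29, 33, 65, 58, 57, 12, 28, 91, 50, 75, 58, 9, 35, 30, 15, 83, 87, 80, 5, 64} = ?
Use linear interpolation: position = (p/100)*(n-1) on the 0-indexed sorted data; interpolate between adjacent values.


Sorted: 5, 9, 12, 15, 28, 29, 30, 33, 35, 50, 57, 58, 58, 64, 65, 75, 80, 83, 87, 91
n = 20
Index = 20/100 * 19 = 3.8000
Lower = data[3] = 15, Upper = data[4] = 28
P20 = 15 + 0.8000*(13) = 25.4000

P20 = 25.4000


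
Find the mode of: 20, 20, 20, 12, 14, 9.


Frequencies: 9:1, 12:1, 14:1, 20:3
Max frequency = 3
Mode = 20

Mode = 20


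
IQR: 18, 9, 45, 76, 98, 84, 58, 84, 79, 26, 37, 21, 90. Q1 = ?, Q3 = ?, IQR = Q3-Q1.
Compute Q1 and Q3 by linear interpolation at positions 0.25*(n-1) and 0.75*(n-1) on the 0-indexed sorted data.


Sorted: 9, 18, 21, 26, 37, 45, 58, 76, 79, 84, 84, 90, 98
Q1 (25th %ile) = 26.0000
Q3 (75th %ile) = 84.0000
IQR = 84.0000 - 26.0000 = 58.0000

IQR = 58.0000


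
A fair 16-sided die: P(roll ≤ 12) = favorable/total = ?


Favorable outcomes (roll ≤ 12): 12
Total outcomes = 16
P = 12/16 = 0.7500

P = 0.7500


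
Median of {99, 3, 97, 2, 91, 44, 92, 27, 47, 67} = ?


Sorted: 2, 3, 27, 44, 47, 67, 91, 92, 97, 99
n = 10 (even)
Middle values: 47 and 67
Median = (47+67)/2 = 57.0000

Median = 57.0000


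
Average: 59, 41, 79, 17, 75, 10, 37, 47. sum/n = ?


Sum = 59 + 41 + 79 + 17 + 75 + 10 + 37 + 47 = 365
n = 8
Mean = 365/8 = 45.6250

Mean = 45.6250


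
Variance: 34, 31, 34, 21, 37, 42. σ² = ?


Mean = 33.1667
Squared deviations: 0.6944, 4.6944, 0.6944, 148.0278, 14.6944, 78.0278
Sum = 246.8333
Variance = 246.8333/6 = 41.1389

Variance = 41.1389


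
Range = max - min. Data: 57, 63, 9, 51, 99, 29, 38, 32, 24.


Max = 99, Min = 9
Range = 99 - 9 = 90

Range = 90


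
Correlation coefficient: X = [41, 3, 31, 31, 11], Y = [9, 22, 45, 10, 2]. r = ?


Mean X = 23.4000, Mean Y = 17.6000
SD X = 14.108154, SD Y = 15.134068
Cov = 20.560000
r = 20.560000/(14.108154*15.134068) = 0.0963

r = 0.0963


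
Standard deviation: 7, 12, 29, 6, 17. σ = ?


Mean = 14.2000
Variance = 70.1600
SD = sqrt(70.1600) = 8.3762

SD = 8.3762


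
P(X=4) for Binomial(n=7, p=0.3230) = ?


C(7,4) = 35
p^4 = 0.010885
(1-p)^3 = 0.310289
P = 35 * 0.010885 * 0.310289 = 0.1182

P(X=4) = 0.1182


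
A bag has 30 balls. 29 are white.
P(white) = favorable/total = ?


P = 29/30 = 0.9667

P = 0.9667


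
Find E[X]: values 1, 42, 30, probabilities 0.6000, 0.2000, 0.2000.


E[X] = 1*0.6000 + 42*0.2000 + 30*0.2000
= 0.6000 + 8.4000 + 6.0000
= 15.0000

E[X] = 15.0000


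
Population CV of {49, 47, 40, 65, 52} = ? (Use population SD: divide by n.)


Mean = 50.6000
SD = 8.2122
CV = (8.2122/50.6000)*100 = 16.2296%

CV = 16.2296%


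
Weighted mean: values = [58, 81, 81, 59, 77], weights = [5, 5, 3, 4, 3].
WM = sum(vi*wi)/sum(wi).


Numerator = 58*5 + 81*5 + 81*3 + 59*4 + 77*3 = 1405
Denominator = 5 + 5 + 3 + 4 + 3 = 20
WM = 1405/20 = 70.2500

WM = 70.2500


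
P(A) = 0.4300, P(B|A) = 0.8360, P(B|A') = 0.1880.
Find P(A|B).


P(B) = P(B|A)*P(A) + P(B|A')*P(A')
= 0.8360*0.4300 + 0.1880*0.5700
= 0.359480 + 0.107160 = 0.466640
P(A|B) = 0.359480/0.466640 = 0.7704

P(A|B) = 0.7704


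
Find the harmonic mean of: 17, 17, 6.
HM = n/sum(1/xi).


Sum of reciprocals = 1/17 + 1/17 + 1/6 = 0.284314
HM = 3/0.284314 = 10.5517

HM = 10.5517


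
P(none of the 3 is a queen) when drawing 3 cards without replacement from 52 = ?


P(no queens) = (48/52) × (47/51) × (46/50)
= 0.7826

P = 0.7826


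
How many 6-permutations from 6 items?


P(6,6) = 6!/0!
= 720/1
= 720

P(6,6) = 720


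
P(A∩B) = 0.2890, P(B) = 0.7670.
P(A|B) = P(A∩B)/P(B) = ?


P(A|B) = 0.2890/0.7670 = 0.3768

P(A|B) = 0.3768


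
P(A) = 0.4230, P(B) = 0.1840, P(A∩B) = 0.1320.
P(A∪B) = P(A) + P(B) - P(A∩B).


P(A∪B) = 0.4230 + 0.1840 - 0.1320
= 0.6070 - 0.1320
= 0.4750

P(A∪B) = 0.4750


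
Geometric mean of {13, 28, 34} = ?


Product = 13 × 28 × 34 = 12376
GM = 12376^(1/3) = 23.1309

GM = 23.1309


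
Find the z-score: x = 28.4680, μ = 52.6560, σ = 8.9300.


z = (28.4680 - 52.6560)/8.9300
= -24.1880/8.9300
= -2.7086

z = -2.7086


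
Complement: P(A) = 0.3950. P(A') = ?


P(not A) = 1 - 0.3950 = 0.6050

P(not A) = 0.6050


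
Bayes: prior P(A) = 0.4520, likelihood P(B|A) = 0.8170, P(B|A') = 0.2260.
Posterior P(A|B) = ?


P(B) = P(B|A)*P(A) + P(B|A')*P(A')
= 0.8170*0.4520 + 0.2260*0.5480
= 0.369284 + 0.123848 = 0.493132
P(A|B) = 0.369284/0.493132 = 0.7489

P(A|B) = 0.7489


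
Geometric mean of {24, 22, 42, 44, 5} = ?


Product = 24 × 22 × 42 × 44 × 5 = 4878720
GM = 4878720^(1/5) = 21.7601

GM = 21.7601


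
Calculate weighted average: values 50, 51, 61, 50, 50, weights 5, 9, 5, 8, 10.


Numerator = 50*5 + 51*9 + 61*5 + 50*8 + 50*10 = 1914
Denominator = 5 + 9 + 5 + 8 + 10 = 37
WM = 1914/37 = 51.7297

WM = 51.7297


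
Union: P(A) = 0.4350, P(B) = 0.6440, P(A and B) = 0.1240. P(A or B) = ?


P(A∪B) = 0.4350 + 0.6440 - 0.1240
= 1.0790 - 0.1240
= 0.9550

P(A∪B) = 0.9550


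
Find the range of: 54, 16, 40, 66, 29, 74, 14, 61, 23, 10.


Max = 74, Min = 10
Range = 74 - 10 = 64

Range = 64


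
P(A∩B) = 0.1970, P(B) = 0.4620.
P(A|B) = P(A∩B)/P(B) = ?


P(A|B) = 0.1970/0.4620 = 0.4264

P(A|B) = 0.4264


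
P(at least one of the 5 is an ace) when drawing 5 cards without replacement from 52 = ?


P(at least one) = 1 - P(none)
P(none) = (48/52) × (47/51) × (46/50) × (45/49) × (44/48) = 0.658842
P(at least one) = 1 - 0.658842 = 0.3412

P = 0.3412


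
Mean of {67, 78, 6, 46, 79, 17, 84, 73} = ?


Sum = 67 + 78 + 6 + 46 + 79 + 17 + 84 + 73 = 450
n = 8
Mean = 450/8 = 56.2500

Mean = 56.2500


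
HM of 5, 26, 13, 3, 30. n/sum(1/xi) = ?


Sum of reciprocals = 1/5 + 1/26 + 1/13 + 1/3 + 1/30 = 0.682051
HM = 5/0.682051 = 7.3308

HM = 7.3308


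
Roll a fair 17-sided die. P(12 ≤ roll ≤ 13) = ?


Favorable outcomes (12 ≤ roll ≤ 13): 2
Total outcomes = 17
P = 2/17 = 0.1176

P = 0.1176


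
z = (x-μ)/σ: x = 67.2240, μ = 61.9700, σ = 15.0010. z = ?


z = (67.2240 - 61.9700)/15.0010
= 5.2540/15.0010
= 0.3502

z = 0.3502


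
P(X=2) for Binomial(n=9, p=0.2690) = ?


C(9,2) = 36
p^2 = 0.072361
(1-p)^7 = 0.111538
P = 36 * 0.072361 * 0.111538 = 0.2906

P(X=2) = 0.2906


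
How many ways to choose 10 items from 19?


C(19,10) = 19!/(10! × 9!)
= 121645100408832000/(3628800 × 362880)
= 92378

C(19,10) = 92378


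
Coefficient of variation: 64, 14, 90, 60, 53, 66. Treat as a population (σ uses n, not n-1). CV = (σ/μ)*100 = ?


Mean = 57.8333
SD = 22.6893
CV = (22.6893/57.8333)*100 = 39.2323%

CV = 39.2323%


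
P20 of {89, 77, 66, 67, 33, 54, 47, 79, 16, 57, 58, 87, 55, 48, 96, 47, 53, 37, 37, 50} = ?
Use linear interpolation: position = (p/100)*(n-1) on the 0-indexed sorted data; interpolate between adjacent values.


Sorted: 16, 33, 37, 37, 47, 47, 48, 50, 53, 54, 55, 57, 58, 66, 67, 77, 79, 87, 89, 96
n = 20
Index = 20/100 * 19 = 3.8000
Lower = data[3] = 37, Upper = data[4] = 47
P20 = 37 + 0.8000*(10) = 45.0000

P20 = 45.0000


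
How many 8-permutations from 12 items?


P(12,8) = 12!/4!
= 479001600/24
= 19958400

P(12,8) = 19958400


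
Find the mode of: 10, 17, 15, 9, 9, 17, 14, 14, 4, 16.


Frequencies: 4:1, 9:2, 10:1, 14:2, 15:1, 16:1, 17:2
Max frequency = 2
Mode = 9, 14, 17

Mode = 9, 14, 17


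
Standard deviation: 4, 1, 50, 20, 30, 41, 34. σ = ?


Mean = 25.7143
Variance = 289.3469
SD = sqrt(289.3469) = 17.0102

SD = 17.0102


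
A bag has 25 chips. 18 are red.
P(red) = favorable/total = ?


P = 18/25 = 0.7200

P = 0.7200


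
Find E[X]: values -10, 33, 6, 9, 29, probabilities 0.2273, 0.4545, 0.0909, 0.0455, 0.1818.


E[X] = -10*0.2273 + 33*0.4545 + 6*0.0909 + 9*0.0455 + 29*0.1818
= -2.2730 + 14.9985 + 0.5454 + 0.4095 + 5.2722
= 18.9526

E[X] = 18.9526


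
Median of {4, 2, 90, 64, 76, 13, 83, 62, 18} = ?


Sorted: 2, 4, 13, 18, 62, 64, 76, 83, 90
n = 9 (odd)
Middle value = 62

Median = 62


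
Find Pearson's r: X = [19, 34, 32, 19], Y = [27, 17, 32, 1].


Mean X = 26.0000, Mean Y = 19.2500
SD X = 7.035624, SD Y = 11.840080
Cov = 33.000000
r = 33.000000/(7.035624*11.840080) = 0.3961

r = 0.3961


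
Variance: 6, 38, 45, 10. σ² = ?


Mean = 24.7500
Squared deviations: 351.5625, 175.5625, 410.0625, 217.5625
Sum = 1154.7500
Variance = 1154.7500/4 = 288.6875

Variance = 288.6875


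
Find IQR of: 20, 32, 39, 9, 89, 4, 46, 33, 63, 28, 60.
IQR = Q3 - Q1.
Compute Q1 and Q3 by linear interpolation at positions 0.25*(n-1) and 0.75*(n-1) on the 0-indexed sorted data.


Sorted: 4, 9, 20, 28, 32, 33, 39, 46, 60, 63, 89
Q1 (25th %ile) = 24.0000
Q3 (75th %ile) = 53.0000
IQR = 53.0000 - 24.0000 = 29.0000

IQR = 29.0000


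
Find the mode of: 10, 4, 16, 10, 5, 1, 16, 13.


Frequencies: 1:1, 4:1, 5:1, 10:2, 13:1, 16:2
Max frequency = 2
Mode = 10, 16

Mode = 10, 16


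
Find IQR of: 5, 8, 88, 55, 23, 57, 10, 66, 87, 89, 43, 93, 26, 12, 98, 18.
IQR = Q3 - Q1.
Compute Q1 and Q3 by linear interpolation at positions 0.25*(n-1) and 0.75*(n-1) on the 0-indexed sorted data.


Sorted: 5, 8, 10, 12, 18, 23, 26, 43, 55, 57, 66, 87, 88, 89, 93, 98
Q1 (25th %ile) = 16.5000
Q3 (75th %ile) = 87.2500
IQR = 87.2500 - 16.5000 = 70.7500

IQR = 70.7500


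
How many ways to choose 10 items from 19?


C(19,10) = 19!/(10! × 9!)
= 121645100408832000/(3628800 × 362880)
= 92378

C(19,10) = 92378


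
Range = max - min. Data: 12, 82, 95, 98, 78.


Max = 98, Min = 12
Range = 98 - 12 = 86

Range = 86


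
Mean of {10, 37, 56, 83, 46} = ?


Sum = 10 + 37 + 56 + 83 + 46 = 232
n = 5
Mean = 232/5 = 46.4000

Mean = 46.4000


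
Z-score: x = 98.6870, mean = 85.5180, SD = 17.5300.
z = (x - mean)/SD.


z = (98.6870 - 85.5180)/17.5300
= 13.1690/17.5300
= 0.7512

z = 0.7512


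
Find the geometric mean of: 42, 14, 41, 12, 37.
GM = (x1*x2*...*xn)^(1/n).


Product = 42 × 14 × 41 × 12 × 37 = 10703952
GM = 10703952^(1/5) = 25.4630

GM = 25.4630


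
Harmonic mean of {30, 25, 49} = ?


Sum of reciprocals = 1/30 + 1/25 + 1/49 = 0.093741
HM = 3/0.093741 = 32.0029

HM = 32.0029


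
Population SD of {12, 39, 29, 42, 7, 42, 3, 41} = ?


Mean = 26.8750
Variance = 249.3594
SD = sqrt(249.3594) = 15.7911

SD = 15.7911


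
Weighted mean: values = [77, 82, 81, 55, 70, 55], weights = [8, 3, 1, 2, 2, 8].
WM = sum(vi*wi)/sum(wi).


Numerator = 77*8 + 82*3 + 81*1 + 55*2 + 70*2 + 55*8 = 1633
Denominator = 8 + 3 + 1 + 2 + 2 + 8 = 24
WM = 1633/24 = 68.0417

WM = 68.0417


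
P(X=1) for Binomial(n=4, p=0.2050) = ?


C(4,1) = 4
p^1 = 0.205000
(1-p)^3 = 0.502460
P = 4 * 0.205000 * 0.502460 = 0.4120

P(X=1) = 0.4120


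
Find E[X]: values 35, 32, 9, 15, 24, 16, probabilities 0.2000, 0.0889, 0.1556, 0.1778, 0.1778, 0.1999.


E[X] = 35*0.2000 + 32*0.0889 + 9*0.1556 + 15*0.1778 + 24*0.1778 + 16*0.1999
= 7.0000 + 2.8448 + 1.4004 + 2.6670 + 4.2672 + 3.1984
= 21.3778

E[X] = 21.3778


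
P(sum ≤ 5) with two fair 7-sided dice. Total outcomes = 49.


Total outcomes = 7×7 = 49
Favorable (sum ≤ 5): 10
P = 10/49 = 0.2041

P = 0.2041


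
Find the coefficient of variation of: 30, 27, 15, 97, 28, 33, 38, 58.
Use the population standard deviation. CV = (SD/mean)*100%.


Mean = 40.7500
SD = 24.1337
CV = (24.1337/40.7500)*100 = 59.2239%

CV = 59.2239%


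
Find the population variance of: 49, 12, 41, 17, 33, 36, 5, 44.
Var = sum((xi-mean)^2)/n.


Mean = 29.6250
Squared deviations: 375.3906, 310.6406, 129.3906, 159.3906, 11.3906, 40.6406, 606.3906, 206.6406
Sum = 1839.8750
Variance = 1839.8750/8 = 229.9844

Variance = 229.9844


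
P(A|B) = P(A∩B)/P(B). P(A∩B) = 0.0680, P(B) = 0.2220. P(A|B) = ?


P(A|B) = 0.0680/0.2220 = 0.3063

P(A|B) = 0.3063


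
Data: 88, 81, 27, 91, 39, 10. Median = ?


Sorted: 10, 27, 39, 81, 88, 91
n = 6 (even)
Middle values: 39 and 81
Median = (39+81)/2 = 60.0000

Median = 60.0000


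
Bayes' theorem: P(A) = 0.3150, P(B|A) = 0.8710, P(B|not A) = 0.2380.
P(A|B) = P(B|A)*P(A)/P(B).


P(B) = P(B|A)*P(A) + P(B|A')*P(A')
= 0.8710*0.3150 + 0.2380*0.6850
= 0.274365 + 0.163030 = 0.437395
P(A|B) = 0.274365/0.437395 = 0.6273

P(A|B) = 0.6273


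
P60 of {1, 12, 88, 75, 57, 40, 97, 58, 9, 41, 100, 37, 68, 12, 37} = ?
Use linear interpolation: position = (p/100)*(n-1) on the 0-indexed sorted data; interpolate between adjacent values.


Sorted: 1, 9, 12, 12, 37, 37, 40, 41, 57, 58, 68, 75, 88, 97, 100
n = 15
Index = 60/100 * 14 = 8.4000
Lower = data[8] = 57, Upper = data[9] = 58
P60 = 57 + 0.4000*(1) = 57.4000

P60 = 57.4000


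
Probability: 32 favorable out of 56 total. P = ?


P = 32/56 = 0.5714

P = 0.5714


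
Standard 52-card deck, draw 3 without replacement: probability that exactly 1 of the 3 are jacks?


Hypergeometric: P(X=1) = C(4,1)·C(48,2) / C(52,3)
= 4 × 1128 / 22100
= 4512/22100 = 0.2042

P = 0.2042


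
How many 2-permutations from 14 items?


P(14,2) = 14!/12!
= 87178291200/479001600
= 182

P(14,2) = 182


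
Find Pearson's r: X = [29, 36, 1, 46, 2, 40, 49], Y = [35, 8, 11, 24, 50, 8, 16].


Mean X = 29.0000, Mean Y = 21.7143
SD X = 18.408073, SD Y = 14.664966
Cov = -112.285714
r = -112.285714/(18.408073*14.664966) = -0.4159

r = -0.4159


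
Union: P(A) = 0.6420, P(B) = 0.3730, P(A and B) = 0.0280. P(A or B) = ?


P(A∪B) = 0.6420 + 0.3730 - 0.0280
= 1.0150 - 0.0280
= 0.9870

P(A∪B) = 0.9870


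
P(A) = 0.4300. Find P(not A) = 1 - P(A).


P(not A) = 1 - 0.4300 = 0.5700

P(not A) = 0.5700


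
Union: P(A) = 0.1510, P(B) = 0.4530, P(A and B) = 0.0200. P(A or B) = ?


P(A∪B) = 0.1510 + 0.4530 - 0.0200
= 0.6040 - 0.0200
= 0.5840

P(A∪B) = 0.5840


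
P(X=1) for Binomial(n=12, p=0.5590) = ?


C(12,1) = 12
p^1 = 0.559000
(1-p)^11 = 0.000123
P = 12 * 0.559000 * 0.000123 = 0.0008

P(X=1) = 0.0008


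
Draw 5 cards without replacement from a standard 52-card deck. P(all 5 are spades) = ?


P(all spades) = (13/52) × (12/51) × (11/50) × (10/49) × (9/48)
= 0.0005

P = 0.0005


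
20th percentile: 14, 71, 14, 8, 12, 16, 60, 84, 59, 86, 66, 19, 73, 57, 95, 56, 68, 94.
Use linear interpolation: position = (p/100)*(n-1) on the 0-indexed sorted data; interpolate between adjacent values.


Sorted: 8, 12, 14, 14, 16, 19, 56, 57, 59, 60, 66, 68, 71, 73, 84, 86, 94, 95
n = 18
Index = 20/100 * 17 = 3.4000
Lower = data[3] = 14, Upper = data[4] = 16
P20 = 14 + 0.4000*(2) = 14.8000

P20 = 14.8000


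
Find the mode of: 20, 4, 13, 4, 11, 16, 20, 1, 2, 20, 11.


Frequencies: 1:1, 2:1, 4:2, 11:2, 13:1, 16:1, 20:3
Max frequency = 3
Mode = 20

Mode = 20


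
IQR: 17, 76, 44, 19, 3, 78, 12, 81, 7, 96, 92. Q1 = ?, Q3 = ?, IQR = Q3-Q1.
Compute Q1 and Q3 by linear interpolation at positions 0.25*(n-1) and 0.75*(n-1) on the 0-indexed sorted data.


Sorted: 3, 7, 12, 17, 19, 44, 76, 78, 81, 92, 96
Q1 (25th %ile) = 14.5000
Q3 (75th %ile) = 79.5000
IQR = 79.5000 - 14.5000 = 65.0000

IQR = 65.0000


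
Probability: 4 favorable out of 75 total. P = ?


P = 4/75 = 0.0533

P = 0.0533


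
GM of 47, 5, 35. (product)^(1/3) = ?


Product = 47 × 5 × 35 = 8225
GM = 8225^(1/3) = 20.1858

GM = 20.1858


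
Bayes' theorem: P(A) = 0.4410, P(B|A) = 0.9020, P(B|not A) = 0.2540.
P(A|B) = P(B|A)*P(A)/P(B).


P(B) = P(B|A)*P(A) + P(B|A')*P(A')
= 0.9020*0.4410 + 0.2540*0.5590
= 0.397782 + 0.141986 = 0.539768
P(A|B) = 0.397782/0.539768 = 0.7369

P(A|B) = 0.7369


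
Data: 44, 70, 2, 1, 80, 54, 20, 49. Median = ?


Sorted: 1, 2, 20, 44, 49, 54, 70, 80
n = 8 (even)
Middle values: 44 and 49
Median = (44+49)/2 = 46.5000

Median = 46.5000


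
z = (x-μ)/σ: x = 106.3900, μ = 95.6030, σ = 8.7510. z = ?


z = (106.3900 - 95.6030)/8.7510
= 10.7870/8.7510
= 1.2327

z = 1.2327


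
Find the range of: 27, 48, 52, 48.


Max = 52, Min = 27
Range = 52 - 27 = 25

Range = 25


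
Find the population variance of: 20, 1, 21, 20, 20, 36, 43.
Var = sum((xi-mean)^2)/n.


Mean = 23.0000
Squared deviations: 9.0000, 484.0000, 4.0000, 9.0000, 9.0000, 169.0000, 400.0000
Sum = 1084.0000
Variance = 1084.0000/7 = 154.8571

Variance = 154.8571


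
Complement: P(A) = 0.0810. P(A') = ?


P(not A) = 1 - 0.0810 = 0.9190

P(not A) = 0.9190


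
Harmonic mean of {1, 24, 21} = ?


Sum of reciprocals = 1/1 + 1/24 + 1/21 = 1.089286
HM = 3/1.089286 = 2.7541

HM = 2.7541


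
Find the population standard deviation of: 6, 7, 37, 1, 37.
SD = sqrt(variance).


Mean = 17.6000
Variance = 255.0400
SD = sqrt(255.0400) = 15.9700

SD = 15.9700


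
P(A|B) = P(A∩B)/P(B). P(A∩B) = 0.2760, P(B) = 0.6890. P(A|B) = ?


P(A|B) = 0.2760/0.6890 = 0.4006

P(A|B) = 0.4006


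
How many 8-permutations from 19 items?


P(19,8) = 19!/11!
= 121645100408832000/39916800
= 3047466240

P(19,8) = 3047466240


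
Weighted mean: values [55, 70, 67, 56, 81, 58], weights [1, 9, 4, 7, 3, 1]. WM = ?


Numerator = 55*1 + 70*9 + 67*4 + 56*7 + 81*3 + 58*1 = 1646
Denominator = 1 + 9 + 4 + 7 + 3 + 1 = 25
WM = 1646/25 = 65.8400

WM = 65.8400


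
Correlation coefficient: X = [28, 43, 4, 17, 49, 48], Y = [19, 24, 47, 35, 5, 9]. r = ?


Mean X = 31.5000, Mean Y = 23.1667
SD X = 16.780445, SD Y = 14.473155
Cov = -225.750000
r = -225.750000/(16.780445*14.473155) = -0.9295

r = -0.9295


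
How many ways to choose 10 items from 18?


C(18,10) = 18!/(10! × 8!)
= 6402373705728000/(3628800 × 40320)
= 43758

C(18,10) = 43758


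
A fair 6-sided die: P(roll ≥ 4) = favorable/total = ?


Favorable outcomes (roll ≥ 4): 3
Total outcomes = 6
P = 3/6 = 0.5000

P = 0.5000


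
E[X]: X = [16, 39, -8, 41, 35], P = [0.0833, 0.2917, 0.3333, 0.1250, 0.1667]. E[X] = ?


E[X] = 16*0.0833 + 39*0.2917 - 8*0.3333 + 41*0.1250 + 35*0.1667
= 1.3328 + 11.3763 - 2.6664 + 5.1250 + 5.8345
= 21.0022

E[X] = 21.0022


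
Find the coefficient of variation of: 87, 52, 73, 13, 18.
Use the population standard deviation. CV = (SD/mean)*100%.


Mean = 48.6000
SD = 29.2752
CV = (29.2752/48.6000)*100 = 60.2371%

CV = 60.2371%


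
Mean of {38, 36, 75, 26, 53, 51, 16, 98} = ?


Sum = 38 + 36 + 75 + 26 + 53 + 51 + 16 + 98 = 393
n = 8
Mean = 393/8 = 49.1250

Mean = 49.1250


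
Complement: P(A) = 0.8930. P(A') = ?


P(not A) = 1 - 0.8930 = 0.1070

P(not A) = 0.1070


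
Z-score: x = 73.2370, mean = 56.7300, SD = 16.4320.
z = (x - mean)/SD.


z = (73.2370 - 56.7300)/16.4320
= 16.5070/16.4320
= 1.0046

z = 1.0046


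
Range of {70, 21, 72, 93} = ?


Max = 93, Min = 21
Range = 93 - 21 = 72

Range = 72


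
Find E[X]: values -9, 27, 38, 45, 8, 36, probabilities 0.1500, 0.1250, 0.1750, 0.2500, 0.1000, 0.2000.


E[X] = -9*0.1500 + 27*0.1250 + 38*0.1750 + 45*0.2500 + 8*0.1000 + 36*0.2000
= -1.3500 + 3.3750 + 6.6500 + 11.2500 + 0.8000 + 7.2000
= 27.9250

E[X] = 27.9250


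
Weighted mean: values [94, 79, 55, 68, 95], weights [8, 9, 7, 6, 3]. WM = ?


Numerator = 94*8 + 79*9 + 55*7 + 68*6 + 95*3 = 2541
Denominator = 8 + 9 + 7 + 6 + 3 = 33
WM = 2541/33 = 77.0000

WM = 77.0000


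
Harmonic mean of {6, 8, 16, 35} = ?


Sum of reciprocals = 1/6 + 1/8 + 1/16 + 1/35 = 0.382738
HM = 4/0.382738 = 10.4510

HM = 10.4510


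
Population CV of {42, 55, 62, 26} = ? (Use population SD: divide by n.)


Mean = 46.2500
SD = 13.7181
CV = (13.7181/46.2500)*100 = 29.6609%

CV = 29.6609%


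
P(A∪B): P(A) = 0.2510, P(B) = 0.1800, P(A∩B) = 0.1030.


P(A∪B) = 0.2510 + 0.1800 - 0.1030
= 0.4310 - 0.1030
= 0.3280

P(A∪B) = 0.3280


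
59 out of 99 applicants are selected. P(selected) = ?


P = 59/99 = 0.5960

P = 0.5960


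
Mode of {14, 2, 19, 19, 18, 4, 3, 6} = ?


Frequencies: 2:1, 3:1, 4:1, 6:1, 14:1, 18:1, 19:2
Max frequency = 2
Mode = 19

Mode = 19


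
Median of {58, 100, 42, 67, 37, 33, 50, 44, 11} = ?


Sorted: 11, 33, 37, 42, 44, 50, 58, 67, 100
n = 9 (odd)
Middle value = 44

Median = 44


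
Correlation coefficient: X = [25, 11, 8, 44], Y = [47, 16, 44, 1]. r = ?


Mean X = 22.0000, Mean Y = 27.0000
SD X = 14.230249, SD Y = 19.274335
Cov = -157.250000
r = -157.250000/(14.230249*19.274335) = -0.5733

r = -0.5733


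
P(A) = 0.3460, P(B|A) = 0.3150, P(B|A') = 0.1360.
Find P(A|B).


P(B) = P(B|A)*P(A) + P(B|A')*P(A')
= 0.3150*0.3460 + 0.1360*0.6540
= 0.108990 + 0.088944 = 0.197934
P(A|B) = 0.108990/0.197934 = 0.5506

P(A|B) = 0.5506


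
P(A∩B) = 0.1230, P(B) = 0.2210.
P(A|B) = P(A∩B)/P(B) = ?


P(A|B) = 0.1230/0.2210 = 0.5566

P(A|B) = 0.5566


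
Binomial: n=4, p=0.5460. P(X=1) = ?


C(4,1) = 4
p^1 = 0.546000
(1-p)^3 = 0.093577
P = 4 * 0.546000 * 0.093577 = 0.2044

P(X=1) = 0.2044


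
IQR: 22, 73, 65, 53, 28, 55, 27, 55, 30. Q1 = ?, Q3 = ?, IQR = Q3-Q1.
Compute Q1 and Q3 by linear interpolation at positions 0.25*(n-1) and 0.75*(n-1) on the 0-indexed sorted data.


Sorted: 22, 27, 28, 30, 53, 55, 55, 65, 73
Q1 (25th %ile) = 28.0000
Q3 (75th %ile) = 55.0000
IQR = 55.0000 - 28.0000 = 27.0000

IQR = 27.0000


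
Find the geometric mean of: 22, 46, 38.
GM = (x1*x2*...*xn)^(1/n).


Product = 22 × 46 × 38 = 38456
GM = 38456^(1/3) = 33.7537

GM = 33.7537


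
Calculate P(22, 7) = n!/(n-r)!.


P(22,7) = 22!/15!
= 1124000727777607680000/1307674368000
= 859541760

P(22,7) = 859541760


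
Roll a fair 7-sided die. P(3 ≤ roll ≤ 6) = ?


Favorable outcomes (3 ≤ roll ≤ 6): 4
Total outcomes = 7
P = 4/7 = 0.5714

P = 0.5714


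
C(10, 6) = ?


C(10,6) = 10!/(6! × 4!)
= 3628800/(720 × 24)
= 210

C(10,6) = 210


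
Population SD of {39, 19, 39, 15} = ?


Mean = 28.0000
Variance = 123.0000
SD = sqrt(123.0000) = 11.0905

SD = 11.0905


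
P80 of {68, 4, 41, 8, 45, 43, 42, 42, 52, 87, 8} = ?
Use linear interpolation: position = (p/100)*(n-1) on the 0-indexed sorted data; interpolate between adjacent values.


Sorted: 4, 8, 8, 41, 42, 42, 43, 45, 52, 68, 87
n = 11
Index = 80/100 * 10 = 8.0000
Lower = data[8] = 52, Upper = data[9] = 68
P80 = 52 + 0*(16) = 52.0000

P80 = 52.0000


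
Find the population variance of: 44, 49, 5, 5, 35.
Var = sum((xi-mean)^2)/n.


Mean = 27.6000
Squared deviations: 268.9600, 457.9600, 510.7600, 510.7600, 54.7600
Sum = 1803.2000
Variance = 1803.2000/5 = 360.6400

Variance = 360.6400


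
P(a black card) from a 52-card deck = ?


26 black cards in 52 cards
P = 26/52 = 0.5000

P = 0.5000


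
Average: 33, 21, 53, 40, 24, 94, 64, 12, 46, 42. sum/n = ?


Sum = 33 + 21 + 53 + 40 + 24 + 94 + 64 + 12 + 46 + 42 = 429
n = 10
Mean = 429/10 = 42.9000

Mean = 42.9000


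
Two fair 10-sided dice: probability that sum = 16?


Total outcomes = 10×10 = 100
Favorable (sum = 16): 5
P = 5/100 = 0.0500

P = 0.0500


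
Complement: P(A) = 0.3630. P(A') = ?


P(not A) = 1 - 0.3630 = 0.6370

P(not A) = 0.6370


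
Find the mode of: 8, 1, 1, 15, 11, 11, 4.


Frequencies: 1:2, 4:1, 8:1, 11:2, 15:1
Max frequency = 2
Mode = 1, 11

Mode = 1, 11


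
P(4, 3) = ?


P(4,3) = 4!/1!
= 24/1
= 24

P(4,3) = 24


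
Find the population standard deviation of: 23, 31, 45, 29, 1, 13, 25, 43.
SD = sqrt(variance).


Mean = 26.2500
Variance = 185.9375
SD = sqrt(185.9375) = 13.6359

SD = 13.6359


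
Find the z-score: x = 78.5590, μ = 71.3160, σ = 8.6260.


z = (78.5590 - 71.3160)/8.6260
= 7.2430/8.6260
= 0.8397

z = 0.8397


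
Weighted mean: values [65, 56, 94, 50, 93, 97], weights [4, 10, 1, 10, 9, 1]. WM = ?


Numerator = 65*4 + 56*10 + 94*1 + 50*10 + 93*9 + 97*1 = 2348
Denominator = 4 + 10 + 1 + 10 + 9 + 1 = 35
WM = 2348/35 = 67.0857

WM = 67.0857


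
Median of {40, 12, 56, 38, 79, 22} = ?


Sorted: 12, 22, 38, 40, 56, 79
n = 6 (even)
Middle values: 38 and 40
Median = (38+40)/2 = 39.0000

Median = 39.0000


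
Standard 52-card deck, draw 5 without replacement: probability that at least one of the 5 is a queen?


P(at least one) = 1 - P(none)
P(none) = (48/52) × (47/51) × (46/50) × (45/49) × (44/48) = 0.658842
P(at least one) = 1 - 0.658842 = 0.3412

P = 0.3412


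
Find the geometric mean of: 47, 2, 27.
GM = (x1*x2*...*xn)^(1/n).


Product = 47 × 2 × 27 = 2538
GM = 2538^(1/3) = 13.6405

GM = 13.6405


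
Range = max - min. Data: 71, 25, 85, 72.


Max = 85, Min = 25
Range = 85 - 25 = 60

Range = 60


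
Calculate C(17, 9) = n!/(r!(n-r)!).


C(17,9) = 17!/(9! × 8!)
= 355687428096000/(362880 × 40320)
= 24310

C(17,9) = 24310


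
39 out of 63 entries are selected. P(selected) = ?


P = 39/63 = 0.6190

P = 0.6190


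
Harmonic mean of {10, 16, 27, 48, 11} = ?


Sum of reciprocals = 1/10 + 1/16 + 1/27 + 1/48 + 1/11 = 0.311279
HM = 5/0.311279 = 16.0627

HM = 16.0627


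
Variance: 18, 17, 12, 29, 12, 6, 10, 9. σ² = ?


Mean = 14.1250
Squared deviations: 15.0156, 8.2656, 4.5156, 221.2656, 4.5156, 66.0156, 17.0156, 26.2656
Sum = 362.8750
Variance = 362.8750/8 = 45.3594

Variance = 45.3594


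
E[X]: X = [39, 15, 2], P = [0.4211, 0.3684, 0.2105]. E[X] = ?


E[X] = 39*0.4211 + 15*0.3684 + 2*0.2105
= 16.4229 + 5.5260 + 0.4210
= 22.3699

E[X] = 22.3699


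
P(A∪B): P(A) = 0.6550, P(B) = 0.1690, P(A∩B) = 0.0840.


P(A∪B) = 0.6550 + 0.1690 - 0.0840
= 0.8240 - 0.0840
= 0.7400

P(A∪B) = 0.7400


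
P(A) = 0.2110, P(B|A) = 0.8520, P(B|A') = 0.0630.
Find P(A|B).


P(B) = P(B|A)*P(A) + P(B|A')*P(A')
= 0.8520*0.2110 + 0.0630*0.7890
= 0.179772 + 0.049707 = 0.229479
P(A|B) = 0.179772/0.229479 = 0.7834

P(A|B) = 0.7834


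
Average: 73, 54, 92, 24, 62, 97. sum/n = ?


Sum = 73 + 54 + 92 + 24 + 62 + 97 = 402
n = 6
Mean = 402/6 = 67.0000

Mean = 67.0000


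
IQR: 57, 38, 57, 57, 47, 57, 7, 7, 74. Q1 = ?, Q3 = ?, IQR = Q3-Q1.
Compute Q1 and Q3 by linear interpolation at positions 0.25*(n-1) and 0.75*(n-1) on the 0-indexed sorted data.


Sorted: 7, 7, 38, 47, 57, 57, 57, 57, 74
Q1 (25th %ile) = 38.0000
Q3 (75th %ile) = 57.0000
IQR = 57.0000 - 38.0000 = 19.0000

IQR = 19.0000


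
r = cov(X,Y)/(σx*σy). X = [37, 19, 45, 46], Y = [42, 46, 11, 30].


Mean X = 36.7500, Mean Y = 32.2500
SD X = 10.825318, SD Y = 13.608361
Cov = -109.437500
r = -109.437500/(10.825318*13.608361) = -0.7429

r = -0.7429


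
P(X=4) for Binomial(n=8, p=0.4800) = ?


C(8,4) = 70
p^4 = 0.053084
(1-p)^4 = 0.073116
P = 70 * 0.053084 * 0.073116 = 0.2717

P(X=4) = 0.2717


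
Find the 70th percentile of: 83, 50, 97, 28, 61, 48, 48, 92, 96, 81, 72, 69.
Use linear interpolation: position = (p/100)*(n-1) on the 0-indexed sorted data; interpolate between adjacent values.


Sorted: 28, 48, 48, 50, 61, 69, 72, 81, 83, 92, 96, 97
n = 12
Index = 70/100 * 11 = 7.7000
Lower = data[7] = 81, Upper = data[8] = 83
P70 = 81 + 0.7000*(2) = 82.4000

P70 = 82.4000


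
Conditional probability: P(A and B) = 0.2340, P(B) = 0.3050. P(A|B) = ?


P(A|B) = 0.2340/0.3050 = 0.7672

P(A|B) = 0.7672


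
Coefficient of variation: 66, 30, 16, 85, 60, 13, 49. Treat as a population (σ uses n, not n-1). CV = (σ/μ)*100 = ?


Mean = 45.5714
SD = 24.9849
CV = (24.9849/45.5714)*100 = 54.8258%

CV = 54.8258%


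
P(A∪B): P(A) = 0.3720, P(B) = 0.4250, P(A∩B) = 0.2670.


P(A∪B) = 0.3720 + 0.4250 - 0.2670
= 0.7970 - 0.2670
= 0.5300

P(A∪B) = 0.5300


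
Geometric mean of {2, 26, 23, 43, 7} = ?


Product = 2 × 26 × 23 × 43 × 7 = 359996
GM = 359996^(1/5) = 12.9199

GM = 12.9199


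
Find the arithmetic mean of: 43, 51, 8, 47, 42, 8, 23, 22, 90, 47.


Sum = 43 + 51 + 8 + 47 + 42 + 8 + 23 + 22 + 90 + 47 = 381
n = 10
Mean = 381/10 = 38.1000

Mean = 38.1000


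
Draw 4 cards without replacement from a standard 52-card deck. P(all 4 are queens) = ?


P(all queens) = (4/52) × (3/51) × (2/50) × (1/49)
= 3.6938e-06

P = 3.6938e-06


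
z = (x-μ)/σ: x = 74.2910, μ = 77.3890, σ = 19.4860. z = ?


z = (74.2910 - 77.3890)/19.4860
= -3.0980/19.4860
= -0.1590

z = -0.1590


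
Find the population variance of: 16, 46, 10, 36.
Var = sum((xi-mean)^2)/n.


Mean = 27.0000
Squared deviations: 121.0000, 361.0000, 289.0000, 81.0000
Sum = 852.0000
Variance = 852.0000/4 = 213.0000

Variance = 213.0000


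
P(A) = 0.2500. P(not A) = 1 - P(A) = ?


P(not A) = 1 - 0.2500 = 0.7500

P(not A) = 0.7500


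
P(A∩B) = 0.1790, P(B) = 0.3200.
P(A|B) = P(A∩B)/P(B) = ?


P(A|B) = 0.1790/0.3200 = 0.5594

P(A|B) = 0.5594


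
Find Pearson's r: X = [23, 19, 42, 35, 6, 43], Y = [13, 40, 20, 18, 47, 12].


Mean X = 28.0000, Mean Y = 25.0000
SD X = 13.291601, SD Y = 13.515423
Cov = -145.500000
r = -145.500000/(13.291601*13.515423) = -0.8099

r = -0.8099


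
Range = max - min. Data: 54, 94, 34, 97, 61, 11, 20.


Max = 97, Min = 11
Range = 97 - 11 = 86

Range = 86


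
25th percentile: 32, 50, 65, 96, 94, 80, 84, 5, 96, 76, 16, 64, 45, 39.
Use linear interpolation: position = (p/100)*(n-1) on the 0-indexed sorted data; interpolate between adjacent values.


Sorted: 5, 16, 32, 39, 45, 50, 64, 65, 76, 80, 84, 94, 96, 96
n = 14
Index = 25/100 * 13 = 3.2500
Lower = data[3] = 39, Upper = data[4] = 45
P25 = 39 + 0.2500*(6) = 40.5000

P25 = 40.5000


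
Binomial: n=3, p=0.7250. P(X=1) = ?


C(3,1) = 3
p^1 = 0.725000
(1-p)^2 = 0.075625
P = 3 * 0.725000 * 0.075625 = 0.1645

P(X=1) = 0.1645


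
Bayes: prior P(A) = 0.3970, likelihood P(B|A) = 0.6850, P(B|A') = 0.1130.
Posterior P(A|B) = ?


P(B) = P(B|A)*P(A) + P(B|A')*P(A')
= 0.6850*0.3970 + 0.1130*0.6030
= 0.271945 + 0.068139 = 0.340084
P(A|B) = 0.271945/0.340084 = 0.7996

P(A|B) = 0.7996


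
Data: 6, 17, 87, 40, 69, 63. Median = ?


Sorted: 6, 17, 40, 63, 69, 87
n = 6 (even)
Middle values: 40 and 63
Median = (40+63)/2 = 51.5000

Median = 51.5000


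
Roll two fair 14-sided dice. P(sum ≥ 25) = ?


Total outcomes = 14×14 = 196
Favorable (sum ≥ 25): 10
P = 10/196 = 0.0510

P = 0.0510


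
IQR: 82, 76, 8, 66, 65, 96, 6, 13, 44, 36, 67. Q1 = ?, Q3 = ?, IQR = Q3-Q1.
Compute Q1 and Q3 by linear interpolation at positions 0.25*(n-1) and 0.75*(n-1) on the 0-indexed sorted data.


Sorted: 6, 8, 13, 36, 44, 65, 66, 67, 76, 82, 96
Q1 (25th %ile) = 24.5000
Q3 (75th %ile) = 71.5000
IQR = 71.5000 - 24.5000 = 47.0000

IQR = 47.0000


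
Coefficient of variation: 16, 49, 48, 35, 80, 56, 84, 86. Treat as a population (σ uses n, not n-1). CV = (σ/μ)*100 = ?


Mean = 56.7500
SD = 23.4774
CV = (23.4774/56.7500)*100 = 41.3698%

CV = 41.3698%


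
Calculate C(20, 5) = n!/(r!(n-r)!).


C(20,5) = 20!/(5! × 15!)
= 2432902008176640000/(120 × 1307674368000)
= 15504

C(20,5) = 15504


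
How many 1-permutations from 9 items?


P(9,1) = 9!/8!
= 362880/40320
= 9

P(9,1) = 9


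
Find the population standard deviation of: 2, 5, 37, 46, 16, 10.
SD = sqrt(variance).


Mean = 19.3333
Variance = 271.2222
SD = sqrt(271.2222) = 16.4688

SD = 16.4688


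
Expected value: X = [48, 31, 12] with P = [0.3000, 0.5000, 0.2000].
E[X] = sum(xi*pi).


E[X] = 48*0.3000 + 31*0.5000 + 12*0.2000
= 14.4000 + 15.5000 + 2.4000
= 32.3000

E[X] = 32.3000


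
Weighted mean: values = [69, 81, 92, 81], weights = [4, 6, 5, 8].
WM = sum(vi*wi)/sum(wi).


Numerator = 69*4 + 81*6 + 92*5 + 81*8 = 1870
Denominator = 4 + 6 + 5 + 8 = 23
WM = 1870/23 = 81.3043

WM = 81.3043


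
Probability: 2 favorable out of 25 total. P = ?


P = 2/25 = 0.0800

P = 0.0800


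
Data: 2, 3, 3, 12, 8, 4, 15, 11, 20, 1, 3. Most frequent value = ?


Frequencies: 1:1, 2:1, 3:3, 4:1, 8:1, 11:1, 12:1, 15:1, 20:1
Max frequency = 3
Mode = 3

Mode = 3


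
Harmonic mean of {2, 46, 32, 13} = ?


Sum of reciprocals = 1/2 + 1/46 + 1/32 + 1/13 = 0.629912
HM = 4/0.629912 = 6.3501

HM = 6.3501


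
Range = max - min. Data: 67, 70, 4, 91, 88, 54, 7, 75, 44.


Max = 91, Min = 4
Range = 91 - 4 = 87

Range = 87


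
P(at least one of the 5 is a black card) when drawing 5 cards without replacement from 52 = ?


P(at least one) = 1 - P(none)
P(none) = (26/52) × (25/51) × (24/50) × (23/49) × (22/48) = 0.025310
P(at least one) = 1 - 0.025310 = 0.9747

P = 0.9747


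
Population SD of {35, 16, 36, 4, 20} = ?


Mean = 22.2000
Variance = 145.7600
SD = sqrt(145.7600) = 12.0731

SD = 12.0731


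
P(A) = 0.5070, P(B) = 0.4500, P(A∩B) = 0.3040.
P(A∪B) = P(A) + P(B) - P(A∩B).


P(A∪B) = 0.5070 + 0.4500 - 0.3040
= 0.9570 - 0.3040
= 0.6530

P(A∪B) = 0.6530


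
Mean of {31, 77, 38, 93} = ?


Sum = 31 + 77 + 38 + 93 = 239
n = 4
Mean = 239/4 = 59.7500

Mean = 59.7500


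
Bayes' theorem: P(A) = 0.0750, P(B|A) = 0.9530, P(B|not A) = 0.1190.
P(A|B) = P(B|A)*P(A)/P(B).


P(B) = P(B|A)*P(A) + P(B|A')*P(A')
= 0.9530*0.0750 + 0.1190*0.9250
= 0.071475 + 0.110075 = 0.181550
P(A|B) = 0.071475/0.181550 = 0.3937

P(A|B) = 0.3937


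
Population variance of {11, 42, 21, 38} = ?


Mean = 28.0000
Squared deviations: 289.0000, 196.0000, 49.0000, 100.0000
Sum = 634.0000
Variance = 634.0000/4 = 158.5000

Variance = 158.5000


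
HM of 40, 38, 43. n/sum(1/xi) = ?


Sum of reciprocals = 1/40 + 1/38 + 1/43 = 0.074572
HM = 3/0.074572 = 40.2298

HM = 40.2298


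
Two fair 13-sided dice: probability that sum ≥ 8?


Total outcomes = 13×13 = 169
Favorable (sum ≥ 8): 148
P = 148/169 = 0.8757

P = 0.8757


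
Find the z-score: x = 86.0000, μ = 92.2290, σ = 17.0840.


z = (86.0000 - 92.2290)/17.0840
= -6.2290/17.0840
= -0.3646

z = -0.3646


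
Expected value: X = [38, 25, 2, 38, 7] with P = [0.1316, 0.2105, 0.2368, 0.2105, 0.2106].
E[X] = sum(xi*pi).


E[X] = 38*0.1316 + 25*0.2105 + 2*0.2368 + 38*0.2105 + 7*0.2106
= 5.0008 + 5.2625 + 0.4736 + 7.9990 + 1.4742
= 20.2101

E[X] = 20.2101


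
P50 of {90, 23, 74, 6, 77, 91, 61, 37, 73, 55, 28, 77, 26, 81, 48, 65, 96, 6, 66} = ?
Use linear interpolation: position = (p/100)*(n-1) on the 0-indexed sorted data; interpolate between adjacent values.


Sorted: 6, 6, 23, 26, 28, 37, 48, 55, 61, 65, 66, 73, 74, 77, 77, 81, 90, 91, 96
n = 19
Index = 50/100 * 18 = 9.0000
Lower = data[9] = 65, Upper = data[10] = 66
P50 = 65 + 0*(1) = 65.0000

P50 = 65.0000


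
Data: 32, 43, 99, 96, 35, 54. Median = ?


Sorted: 32, 35, 43, 54, 96, 99
n = 6 (even)
Middle values: 43 and 54
Median = (43+54)/2 = 48.5000

Median = 48.5000


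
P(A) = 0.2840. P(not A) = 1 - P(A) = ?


P(not A) = 1 - 0.2840 = 0.7160

P(not A) = 0.7160


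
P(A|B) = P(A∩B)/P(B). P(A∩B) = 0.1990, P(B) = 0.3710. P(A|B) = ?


P(A|B) = 0.1990/0.3710 = 0.5364

P(A|B) = 0.5364


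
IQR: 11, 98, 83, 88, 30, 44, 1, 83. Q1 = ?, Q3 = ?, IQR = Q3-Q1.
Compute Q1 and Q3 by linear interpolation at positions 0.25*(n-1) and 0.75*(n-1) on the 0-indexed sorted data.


Sorted: 1, 11, 30, 44, 83, 83, 88, 98
Q1 (25th %ile) = 25.2500
Q3 (75th %ile) = 84.2500
IQR = 84.2500 - 25.2500 = 59.0000

IQR = 59.0000


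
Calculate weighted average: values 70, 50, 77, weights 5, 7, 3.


Numerator = 70*5 + 50*7 + 77*3 = 931
Denominator = 5 + 7 + 3 = 15
WM = 931/15 = 62.0667

WM = 62.0667


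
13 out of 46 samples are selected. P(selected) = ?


P = 13/46 = 0.2826

P = 0.2826


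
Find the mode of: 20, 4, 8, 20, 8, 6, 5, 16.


Frequencies: 4:1, 5:1, 6:1, 8:2, 16:1, 20:2
Max frequency = 2
Mode = 8, 20

Mode = 8, 20


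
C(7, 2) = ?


C(7,2) = 7!/(2! × 5!)
= 5040/(2 × 120)
= 21

C(7,2) = 21


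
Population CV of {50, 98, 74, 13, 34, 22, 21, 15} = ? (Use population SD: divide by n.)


Mean = 40.8750
SD = 28.9156
CV = (28.9156/40.8750)*100 = 70.7414%

CV = 70.7414%


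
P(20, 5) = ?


P(20,5) = 20!/15!
= 2432902008176640000/1307674368000
= 1860480

P(20,5) = 1860480


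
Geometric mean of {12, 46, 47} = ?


Product = 12 × 46 × 47 = 25944
GM = 25944^(1/3) = 29.6037

GM = 29.6037


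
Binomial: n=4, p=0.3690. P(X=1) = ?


C(4,1) = 4
p^1 = 0.369000
(1-p)^3 = 0.251240
P = 4 * 0.369000 * 0.251240 = 0.3708

P(X=1) = 0.3708


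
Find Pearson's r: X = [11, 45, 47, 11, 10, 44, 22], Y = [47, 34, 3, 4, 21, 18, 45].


Mean X = 27.1429, Mean Y = 24.5714
SD X = 16.207834, SD Y = 16.706347
Cov = -63.510204
r = -63.510204/(16.207834*16.706347) = -0.2346

r = -0.2346


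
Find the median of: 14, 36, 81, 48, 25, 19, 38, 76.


Sorted: 14, 19, 25, 36, 38, 48, 76, 81
n = 8 (even)
Middle values: 36 and 38
Median = (36+38)/2 = 37.0000

Median = 37.0000


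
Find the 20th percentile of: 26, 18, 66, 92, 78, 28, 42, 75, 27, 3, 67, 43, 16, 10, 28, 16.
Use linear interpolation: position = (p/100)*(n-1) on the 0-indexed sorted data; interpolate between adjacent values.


Sorted: 3, 10, 16, 16, 18, 26, 27, 28, 28, 42, 43, 66, 67, 75, 78, 92
n = 16
Index = 20/100 * 15 = 3.0000
Lower = data[3] = 16, Upper = data[4] = 18
P20 = 16 + 0*(2) = 16.0000

P20 = 16.0000


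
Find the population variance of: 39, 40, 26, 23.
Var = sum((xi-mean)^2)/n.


Mean = 32.0000
Squared deviations: 49.0000, 64.0000, 36.0000, 81.0000
Sum = 230.0000
Variance = 230.0000/4 = 57.5000

Variance = 57.5000


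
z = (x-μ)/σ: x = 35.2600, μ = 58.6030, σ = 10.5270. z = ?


z = (35.2600 - 58.6030)/10.5270
= -23.3430/10.5270
= -2.2174

z = -2.2174


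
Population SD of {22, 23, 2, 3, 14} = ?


Mean = 12.8000
Variance = 80.5600
SD = sqrt(80.5600) = 8.9755

SD = 8.9755


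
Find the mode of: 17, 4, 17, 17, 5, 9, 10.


Frequencies: 4:1, 5:1, 9:1, 10:1, 17:3
Max frequency = 3
Mode = 17

Mode = 17


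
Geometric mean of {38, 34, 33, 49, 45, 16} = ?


Product = 38 × 34 × 33 × 49 × 45 × 16 = 1504198080
GM = 1504198080^(1/6) = 33.8494

GM = 33.8494


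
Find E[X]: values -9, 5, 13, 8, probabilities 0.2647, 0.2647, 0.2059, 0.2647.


E[X] = -9*0.2647 + 5*0.2647 + 13*0.2059 + 8*0.2647
= -2.3823 + 1.3235 + 2.6767 + 2.1176
= 3.7355

E[X] = 3.7355


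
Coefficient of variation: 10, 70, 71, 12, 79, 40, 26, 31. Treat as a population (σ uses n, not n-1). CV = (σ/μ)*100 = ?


Mean = 42.3750
SD = 25.7339
CV = (25.7339/42.3750)*100 = 60.7290%

CV = 60.7290%


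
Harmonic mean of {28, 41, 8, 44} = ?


Sum of reciprocals = 1/28 + 1/41 + 1/8 + 1/44 = 0.207832
HM = 4/0.207832 = 19.2463

HM = 19.2463


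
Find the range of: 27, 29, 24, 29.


Max = 29, Min = 24
Range = 29 - 24 = 5

Range = 5


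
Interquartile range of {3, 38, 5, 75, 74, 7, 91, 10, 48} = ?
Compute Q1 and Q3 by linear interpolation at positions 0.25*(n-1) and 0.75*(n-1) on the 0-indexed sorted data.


Sorted: 3, 5, 7, 10, 38, 48, 74, 75, 91
Q1 (25th %ile) = 7.0000
Q3 (75th %ile) = 74.0000
IQR = 74.0000 - 7.0000 = 67.0000

IQR = 67.0000


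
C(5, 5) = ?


C(5,5) = 5!/(5! × 0!)
= 120/(120 × 1)
= 1

C(5,5) = 1


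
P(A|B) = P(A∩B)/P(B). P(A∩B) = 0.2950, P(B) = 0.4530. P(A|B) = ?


P(A|B) = 0.2950/0.4530 = 0.6512

P(A|B) = 0.6512


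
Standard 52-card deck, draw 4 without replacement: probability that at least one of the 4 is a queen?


P(at least one) = 1 - P(none)
P(none) = (48/52) × (47/51) × (46/50) × (45/49) = 0.718737
P(at least one) = 1 - 0.718737 = 0.2813

P = 0.2813


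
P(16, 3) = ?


P(16,3) = 16!/13!
= 20922789888000/6227020800
= 3360

P(16,3) = 3360


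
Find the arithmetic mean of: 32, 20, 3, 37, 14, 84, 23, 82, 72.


Sum = 32 + 20 + 3 + 37 + 14 + 84 + 23 + 82 + 72 = 367
n = 9
Mean = 367/9 = 40.7778

Mean = 40.7778
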